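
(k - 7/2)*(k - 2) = k^2 - 11*k/2 + 7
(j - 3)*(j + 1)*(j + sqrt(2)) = j^3 - 2*j^2 + sqrt(2)*j^2 - 3*j - 2*sqrt(2)*j - 3*sqrt(2)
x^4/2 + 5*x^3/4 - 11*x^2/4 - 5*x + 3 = (x/2 + 1)*(x - 2)*(x - 1/2)*(x + 3)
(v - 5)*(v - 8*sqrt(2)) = v^2 - 8*sqrt(2)*v - 5*v + 40*sqrt(2)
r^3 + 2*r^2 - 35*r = r*(r - 5)*(r + 7)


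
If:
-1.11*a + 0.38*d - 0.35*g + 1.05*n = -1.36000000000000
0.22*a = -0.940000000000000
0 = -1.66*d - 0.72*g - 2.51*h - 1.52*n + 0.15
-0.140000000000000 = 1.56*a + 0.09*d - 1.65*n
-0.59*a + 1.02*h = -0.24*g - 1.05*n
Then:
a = -4.27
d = 0.81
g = 6.58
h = 0.01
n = -3.91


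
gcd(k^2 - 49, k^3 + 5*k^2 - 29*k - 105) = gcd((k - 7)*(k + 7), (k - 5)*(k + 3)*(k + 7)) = k + 7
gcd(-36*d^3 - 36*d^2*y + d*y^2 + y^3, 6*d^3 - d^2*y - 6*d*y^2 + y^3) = -6*d^2 - 5*d*y + y^2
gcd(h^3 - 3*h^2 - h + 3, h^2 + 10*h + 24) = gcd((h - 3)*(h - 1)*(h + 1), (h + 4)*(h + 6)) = 1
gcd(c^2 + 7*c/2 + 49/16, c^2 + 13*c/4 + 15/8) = 1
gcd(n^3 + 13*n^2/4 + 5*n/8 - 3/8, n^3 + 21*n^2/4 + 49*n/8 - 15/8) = n^2 + 11*n/4 - 3/4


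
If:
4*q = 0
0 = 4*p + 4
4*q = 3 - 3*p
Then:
No Solution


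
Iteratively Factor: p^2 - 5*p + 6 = (p - 2)*(p - 3)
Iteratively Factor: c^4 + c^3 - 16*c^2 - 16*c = (c + 4)*(c^3 - 3*c^2 - 4*c) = (c + 1)*(c + 4)*(c^2 - 4*c) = (c - 4)*(c + 1)*(c + 4)*(c)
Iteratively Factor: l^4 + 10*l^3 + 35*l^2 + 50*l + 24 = (l + 3)*(l^3 + 7*l^2 + 14*l + 8) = (l + 3)*(l + 4)*(l^2 + 3*l + 2) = (l + 2)*(l + 3)*(l + 4)*(l + 1)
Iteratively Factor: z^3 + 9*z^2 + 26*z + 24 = (z + 2)*(z^2 + 7*z + 12) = (z + 2)*(z + 3)*(z + 4)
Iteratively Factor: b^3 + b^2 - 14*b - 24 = (b + 2)*(b^2 - b - 12) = (b - 4)*(b + 2)*(b + 3)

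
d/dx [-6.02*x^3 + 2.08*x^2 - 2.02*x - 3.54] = -18.06*x^2 + 4.16*x - 2.02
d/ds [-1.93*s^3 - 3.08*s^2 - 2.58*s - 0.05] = -5.79*s^2 - 6.16*s - 2.58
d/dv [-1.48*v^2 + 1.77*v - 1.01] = 1.77 - 2.96*v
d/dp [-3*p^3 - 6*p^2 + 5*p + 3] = -9*p^2 - 12*p + 5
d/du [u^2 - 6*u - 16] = 2*u - 6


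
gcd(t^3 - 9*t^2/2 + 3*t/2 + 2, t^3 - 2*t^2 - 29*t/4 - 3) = t^2 - 7*t/2 - 2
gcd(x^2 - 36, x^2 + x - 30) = x + 6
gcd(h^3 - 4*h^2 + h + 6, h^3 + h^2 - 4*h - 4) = h^2 - h - 2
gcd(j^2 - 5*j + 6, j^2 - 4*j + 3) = j - 3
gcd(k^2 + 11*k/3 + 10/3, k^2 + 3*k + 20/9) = k + 5/3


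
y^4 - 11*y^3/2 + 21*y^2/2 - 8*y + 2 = (y - 2)^2*(y - 1)*(y - 1/2)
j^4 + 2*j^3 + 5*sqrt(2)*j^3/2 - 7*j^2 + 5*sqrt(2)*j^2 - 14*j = j*(j + 2)*(j - sqrt(2))*(j + 7*sqrt(2)/2)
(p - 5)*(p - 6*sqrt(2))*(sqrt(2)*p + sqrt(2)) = sqrt(2)*p^3 - 12*p^2 - 4*sqrt(2)*p^2 - 5*sqrt(2)*p + 48*p + 60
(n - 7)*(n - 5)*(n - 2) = n^3 - 14*n^2 + 59*n - 70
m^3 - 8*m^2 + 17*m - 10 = (m - 5)*(m - 2)*(m - 1)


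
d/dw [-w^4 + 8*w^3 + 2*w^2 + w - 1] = -4*w^3 + 24*w^2 + 4*w + 1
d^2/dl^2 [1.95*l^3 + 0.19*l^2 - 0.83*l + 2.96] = 11.7*l + 0.38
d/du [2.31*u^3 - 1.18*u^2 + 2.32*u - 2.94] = 6.93*u^2 - 2.36*u + 2.32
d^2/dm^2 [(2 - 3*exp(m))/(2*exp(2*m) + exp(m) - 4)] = (-12*exp(4*m) + 38*exp(3*m) - 132*exp(2*m) + 54*exp(m) - 40)*exp(m)/(8*exp(6*m) + 12*exp(5*m) - 42*exp(4*m) - 47*exp(3*m) + 84*exp(2*m) + 48*exp(m) - 64)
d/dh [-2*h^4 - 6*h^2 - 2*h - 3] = -8*h^3 - 12*h - 2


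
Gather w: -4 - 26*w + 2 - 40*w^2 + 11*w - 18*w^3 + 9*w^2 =-18*w^3 - 31*w^2 - 15*w - 2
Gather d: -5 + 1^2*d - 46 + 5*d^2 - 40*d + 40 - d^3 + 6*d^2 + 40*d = -d^3 + 11*d^2 + d - 11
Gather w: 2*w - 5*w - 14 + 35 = 21 - 3*w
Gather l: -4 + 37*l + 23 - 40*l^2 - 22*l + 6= -40*l^2 + 15*l + 25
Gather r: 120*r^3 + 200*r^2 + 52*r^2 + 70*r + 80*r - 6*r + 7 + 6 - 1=120*r^3 + 252*r^2 + 144*r + 12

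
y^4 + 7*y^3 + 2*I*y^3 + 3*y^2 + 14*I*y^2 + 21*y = y*(y + 7)*(y - I)*(y + 3*I)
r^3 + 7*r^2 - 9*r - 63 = (r - 3)*(r + 3)*(r + 7)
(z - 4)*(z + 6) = z^2 + 2*z - 24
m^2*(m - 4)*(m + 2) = m^4 - 2*m^3 - 8*m^2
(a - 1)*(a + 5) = a^2 + 4*a - 5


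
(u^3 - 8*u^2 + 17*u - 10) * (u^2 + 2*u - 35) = u^5 - 6*u^4 - 34*u^3 + 304*u^2 - 615*u + 350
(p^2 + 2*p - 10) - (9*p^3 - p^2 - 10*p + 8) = -9*p^3 + 2*p^2 + 12*p - 18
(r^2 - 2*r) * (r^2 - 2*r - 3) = r^4 - 4*r^3 + r^2 + 6*r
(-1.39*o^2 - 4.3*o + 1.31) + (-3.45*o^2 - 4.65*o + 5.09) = -4.84*o^2 - 8.95*o + 6.4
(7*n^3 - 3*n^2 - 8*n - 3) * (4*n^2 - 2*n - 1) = 28*n^5 - 26*n^4 - 33*n^3 + 7*n^2 + 14*n + 3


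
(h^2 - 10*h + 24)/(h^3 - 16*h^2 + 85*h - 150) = (h - 4)/(h^2 - 10*h + 25)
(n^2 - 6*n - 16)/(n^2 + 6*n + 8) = (n - 8)/(n + 4)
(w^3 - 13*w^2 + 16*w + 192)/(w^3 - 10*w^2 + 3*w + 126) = (w^2 - 16*w + 64)/(w^2 - 13*w + 42)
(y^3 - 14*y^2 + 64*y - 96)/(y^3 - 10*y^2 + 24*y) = (y - 4)/y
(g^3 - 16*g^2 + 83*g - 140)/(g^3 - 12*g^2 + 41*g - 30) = (g^2 - 11*g + 28)/(g^2 - 7*g + 6)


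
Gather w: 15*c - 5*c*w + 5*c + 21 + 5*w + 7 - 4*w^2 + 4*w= 20*c - 4*w^2 + w*(9 - 5*c) + 28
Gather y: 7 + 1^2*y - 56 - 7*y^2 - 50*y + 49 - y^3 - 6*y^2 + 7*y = -y^3 - 13*y^2 - 42*y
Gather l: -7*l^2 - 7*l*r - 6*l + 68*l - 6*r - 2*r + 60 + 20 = -7*l^2 + l*(62 - 7*r) - 8*r + 80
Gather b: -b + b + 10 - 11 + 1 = 0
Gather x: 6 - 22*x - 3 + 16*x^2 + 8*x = 16*x^2 - 14*x + 3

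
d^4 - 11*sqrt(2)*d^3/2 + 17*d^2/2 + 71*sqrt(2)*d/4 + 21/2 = (d - 7*sqrt(2)/2)*(d - 3*sqrt(2))*(sqrt(2)*d/2 + 1/2)*(sqrt(2)*d + 1)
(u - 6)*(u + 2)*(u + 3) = u^3 - u^2 - 24*u - 36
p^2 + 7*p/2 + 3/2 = (p + 1/2)*(p + 3)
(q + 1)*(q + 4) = q^2 + 5*q + 4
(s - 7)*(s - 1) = s^2 - 8*s + 7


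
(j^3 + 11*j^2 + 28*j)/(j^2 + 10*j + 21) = j*(j + 4)/(j + 3)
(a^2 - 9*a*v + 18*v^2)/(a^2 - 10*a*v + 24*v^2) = (-a + 3*v)/(-a + 4*v)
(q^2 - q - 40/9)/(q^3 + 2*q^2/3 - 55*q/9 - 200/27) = 3/(3*q + 5)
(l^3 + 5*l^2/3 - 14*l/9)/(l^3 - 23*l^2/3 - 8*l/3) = (-9*l^2 - 15*l + 14)/(3*(-3*l^2 + 23*l + 8))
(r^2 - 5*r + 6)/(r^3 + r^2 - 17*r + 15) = (r - 2)/(r^2 + 4*r - 5)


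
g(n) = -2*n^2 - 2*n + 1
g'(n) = -4*n - 2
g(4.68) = -52.16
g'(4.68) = -20.72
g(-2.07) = -3.43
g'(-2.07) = 6.28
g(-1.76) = -1.68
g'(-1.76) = 5.04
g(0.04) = 0.92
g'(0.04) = -2.16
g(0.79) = -1.83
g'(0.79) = -5.16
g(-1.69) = -1.33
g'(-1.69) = 4.76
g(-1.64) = -1.10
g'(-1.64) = 4.56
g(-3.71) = -19.11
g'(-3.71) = 12.84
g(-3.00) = -11.00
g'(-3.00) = 10.00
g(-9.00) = -143.00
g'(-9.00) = 34.00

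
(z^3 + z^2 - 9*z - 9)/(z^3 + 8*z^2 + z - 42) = (z^2 - 2*z - 3)/(z^2 + 5*z - 14)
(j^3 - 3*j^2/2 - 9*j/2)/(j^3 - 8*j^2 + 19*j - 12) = j*(2*j + 3)/(2*(j^2 - 5*j + 4))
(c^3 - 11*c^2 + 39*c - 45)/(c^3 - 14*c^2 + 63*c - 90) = (c - 3)/(c - 6)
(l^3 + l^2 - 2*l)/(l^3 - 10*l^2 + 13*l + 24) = l*(l^2 + l - 2)/(l^3 - 10*l^2 + 13*l + 24)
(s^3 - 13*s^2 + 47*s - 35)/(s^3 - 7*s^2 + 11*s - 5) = (s - 7)/(s - 1)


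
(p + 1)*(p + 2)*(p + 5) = p^3 + 8*p^2 + 17*p + 10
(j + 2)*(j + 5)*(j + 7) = j^3 + 14*j^2 + 59*j + 70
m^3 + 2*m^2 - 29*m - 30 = (m - 5)*(m + 1)*(m + 6)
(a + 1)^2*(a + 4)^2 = a^4 + 10*a^3 + 33*a^2 + 40*a + 16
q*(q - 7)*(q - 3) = q^3 - 10*q^2 + 21*q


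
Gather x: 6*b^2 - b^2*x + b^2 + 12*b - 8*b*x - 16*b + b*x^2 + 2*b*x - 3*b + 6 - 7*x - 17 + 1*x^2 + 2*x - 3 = 7*b^2 - 7*b + x^2*(b + 1) + x*(-b^2 - 6*b - 5) - 14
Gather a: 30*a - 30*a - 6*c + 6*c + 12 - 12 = 0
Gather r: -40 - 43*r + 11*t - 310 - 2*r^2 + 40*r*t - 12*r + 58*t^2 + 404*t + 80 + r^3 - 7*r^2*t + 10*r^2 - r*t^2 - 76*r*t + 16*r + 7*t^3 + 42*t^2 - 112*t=r^3 + r^2*(8 - 7*t) + r*(-t^2 - 36*t - 39) + 7*t^3 + 100*t^2 + 303*t - 270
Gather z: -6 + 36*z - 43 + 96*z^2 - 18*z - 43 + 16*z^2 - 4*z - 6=112*z^2 + 14*z - 98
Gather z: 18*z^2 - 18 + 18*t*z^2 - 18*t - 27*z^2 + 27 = -18*t + z^2*(18*t - 9) + 9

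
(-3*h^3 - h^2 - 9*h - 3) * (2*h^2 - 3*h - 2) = -6*h^5 + 7*h^4 - 9*h^3 + 23*h^2 + 27*h + 6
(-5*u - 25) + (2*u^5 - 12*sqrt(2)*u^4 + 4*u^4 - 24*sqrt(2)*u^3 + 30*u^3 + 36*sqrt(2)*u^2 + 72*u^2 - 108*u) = 2*u^5 - 12*sqrt(2)*u^4 + 4*u^4 - 24*sqrt(2)*u^3 + 30*u^3 + 36*sqrt(2)*u^2 + 72*u^2 - 113*u - 25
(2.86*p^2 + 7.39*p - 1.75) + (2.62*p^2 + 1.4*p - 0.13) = 5.48*p^2 + 8.79*p - 1.88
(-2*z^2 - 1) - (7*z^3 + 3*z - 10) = -7*z^3 - 2*z^2 - 3*z + 9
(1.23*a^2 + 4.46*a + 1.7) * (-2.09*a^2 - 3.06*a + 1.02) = -2.5707*a^4 - 13.0852*a^3 - 15.946*a^2 - 0.6528*a + 1.734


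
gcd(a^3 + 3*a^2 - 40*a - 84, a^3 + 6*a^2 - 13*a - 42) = a^2 + 9*a + 14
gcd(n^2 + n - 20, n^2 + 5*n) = n + 5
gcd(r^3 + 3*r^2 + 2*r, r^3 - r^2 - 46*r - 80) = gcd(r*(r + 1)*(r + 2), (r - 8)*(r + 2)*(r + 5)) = r + 2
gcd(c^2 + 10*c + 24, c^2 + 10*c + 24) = c^2 + 10*c + 24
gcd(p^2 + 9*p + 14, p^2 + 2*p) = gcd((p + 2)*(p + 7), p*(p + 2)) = p + 2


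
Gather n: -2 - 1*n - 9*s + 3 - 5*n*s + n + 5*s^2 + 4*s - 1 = -5*n*s + 5*s^2 - 5*s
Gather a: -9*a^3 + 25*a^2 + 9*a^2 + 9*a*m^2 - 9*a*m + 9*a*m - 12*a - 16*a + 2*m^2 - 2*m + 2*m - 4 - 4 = -9*a^3 + 34*a^2 + a*(9*m^2 - 28) + 2*m^2 - 8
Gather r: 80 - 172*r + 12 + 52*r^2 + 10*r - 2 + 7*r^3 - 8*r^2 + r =7*r^3 + 44*r^2 - 161*r + 90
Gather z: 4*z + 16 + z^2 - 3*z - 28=z^2 + z - 12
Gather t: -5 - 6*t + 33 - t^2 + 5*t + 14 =-t^2 - t + 42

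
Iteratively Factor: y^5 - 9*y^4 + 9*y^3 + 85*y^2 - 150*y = (y - 5)*(y^4 - 4*y^3 - 11*y^2 + 30*y) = (y - 5)*(y + 3)*(y^3 - 7*y^2 + 10*y) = y*(y - 5)*(y + 3)*(y^2 - 7*y + 10) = y*(y - 5)*(y - 2)*(y + 3)*(y - 5)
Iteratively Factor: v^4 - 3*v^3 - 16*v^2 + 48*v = (v + 4)*(v^3 - 7*v^2 + 12*v) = (v - 4)*(v + 4)*(v^2 - 3*v) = v*(v - 4)*(v + 4)*(v - 3)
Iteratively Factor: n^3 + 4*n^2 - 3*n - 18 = (n + 3)*(n^2 + n - 6) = (n + 3)^2*(n - 2)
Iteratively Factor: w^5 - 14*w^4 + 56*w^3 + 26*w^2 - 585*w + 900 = (w - 4)*(w^4 - 10*w^3 + 16*w^2 + 90*w - 225) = (w - 5)*(w - 4)*(w^3 - 5*w^2 - 9*w + 45) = (w - 5)*(w - 4)*(w + 3)*(w^2 - 8*w + 15) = (w - 5)^2*(w - 4)*(w + 3)*(w - 3)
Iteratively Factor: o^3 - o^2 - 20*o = (o)*(o^2 - o - 20) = o*(o + 4)*(o - 5)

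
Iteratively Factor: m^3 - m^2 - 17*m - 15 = (m + 1)*(m^2 - 2*m - 15) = (m - 5)*(m + 1)*(m + 3)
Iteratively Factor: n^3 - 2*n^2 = (n - 2)*(n^2) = n*(n - 2)*(n)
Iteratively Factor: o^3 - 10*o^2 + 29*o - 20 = (o - 4)*(o^2 - 6*o + 5) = (o - 4)*(o - 1)*(o - 5)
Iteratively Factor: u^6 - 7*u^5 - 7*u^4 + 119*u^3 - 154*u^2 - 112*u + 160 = (u - 2)*(u^5 - 5*u^4 - 17*u^3 + 85*u^2 + 16*u - 80) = (u - 2)*(u + 4)*(u^4 - 9*u^3 + 19*u^2 + 9*u - 20) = (u - 2)*(u + 1)*(u + 4)*(u^3 - 10*u^2 + 29*u - 20) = (u - 5)*(u - 2)*(u + 1)*(u + 4)*(u^2 - 5*u + 4) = (u - 5)*(u - 4)*(u - 2)*(u + 1)*(u + 4)*(u - 1)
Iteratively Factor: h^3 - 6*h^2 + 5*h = (h - 5)*(h^2 - h) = h*(h - 5)*(h - 1)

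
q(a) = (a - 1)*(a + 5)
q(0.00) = -5.00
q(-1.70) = -8.91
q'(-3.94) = -3.88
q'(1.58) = 7.16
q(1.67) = 4.47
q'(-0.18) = 3.64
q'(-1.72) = 0.56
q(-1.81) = -8.96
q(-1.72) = -8.92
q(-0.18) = -5.69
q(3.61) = 22.47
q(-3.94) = -5.24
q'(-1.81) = 0.38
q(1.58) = 3.82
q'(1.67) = 7.34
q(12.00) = 187.00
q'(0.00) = 4.00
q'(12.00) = 28.00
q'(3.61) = 11.22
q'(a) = 2*a + 4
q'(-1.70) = 0.60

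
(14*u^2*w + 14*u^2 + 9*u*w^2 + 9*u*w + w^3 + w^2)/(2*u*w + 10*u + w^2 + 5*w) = (7*u*w + 7*u + w^2 + w)/(w + 5)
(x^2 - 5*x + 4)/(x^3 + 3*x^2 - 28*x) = (x - 1)/(x*(x + 7))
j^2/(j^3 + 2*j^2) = 1/(j + 2)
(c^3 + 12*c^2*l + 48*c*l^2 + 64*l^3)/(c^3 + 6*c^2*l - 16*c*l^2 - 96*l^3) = (c^2 + 8*c*l + 16*l^2)/(c^2 + 2*c*l - 24*l^2)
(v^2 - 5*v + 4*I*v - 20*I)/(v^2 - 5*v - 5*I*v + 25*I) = (v + 4*I)/(v - 5*I)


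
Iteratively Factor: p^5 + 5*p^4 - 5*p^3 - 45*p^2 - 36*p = (p + 1)*(p^4 + 4*p^3 - 9*p^2 - 36*p) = (p - 3)*(p + 1)*(p^3 + 7*p^2 + 12*p) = p*(p - 3)*(p + 1)*(p^2 + 7*p + 12) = p*(p - 3)*(p + 1)*(p + 4)*(p + 3)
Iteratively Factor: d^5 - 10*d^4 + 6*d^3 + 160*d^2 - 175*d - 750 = (d - 5)*(d^4 - 5*d^3 - 19*d^2 + 65*d + 150) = (d - 5)*(d + 3)*(d^3 - 8*d^2 + 5*d + 50) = (d - 5)^2*(d + 3)*(d^2 - 3*d - 10) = (d - 5)^3*(d + 3)*(d + 2)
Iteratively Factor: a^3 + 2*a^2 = (a)*(a^2 + 2*a) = a^2*(a + 2)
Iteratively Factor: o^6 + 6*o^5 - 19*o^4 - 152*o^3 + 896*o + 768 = (o - 3)*(o^5 + 9*o^4 + 8*o^3 - 128*o^2 - 384*o - 256) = (o - 3)*(o + 4)*(o^4 + 5*o^3 - 12*o^2 - 80*o - 64) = (o - 3)*(o + 4)^2*(o^3 + o^2 - 16*o - 16) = (o - 4)*(o - 3)*(o + 4)^2*(o^2 + 5*o + 4) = (o - 4)*(o - 3)*(o + 4)^3*(o + 1)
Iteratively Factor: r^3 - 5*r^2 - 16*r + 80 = (r - 4)*(r^2 - r - 20) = (r - 4)*(r + 4)*(r - 5)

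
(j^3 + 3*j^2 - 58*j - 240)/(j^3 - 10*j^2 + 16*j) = (j^2 + 11*j + 30)/(j*(j - 2))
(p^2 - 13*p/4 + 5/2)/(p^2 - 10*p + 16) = (p - 5/4)/(p - 8)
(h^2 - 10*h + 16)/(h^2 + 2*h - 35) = (h^2 - 10*h + 16)/(h^2 + 2*h - 35)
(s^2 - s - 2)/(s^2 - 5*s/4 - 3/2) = 4*(s + 1)/(4*s + 3)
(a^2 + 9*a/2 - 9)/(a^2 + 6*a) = (a - 3/2)/a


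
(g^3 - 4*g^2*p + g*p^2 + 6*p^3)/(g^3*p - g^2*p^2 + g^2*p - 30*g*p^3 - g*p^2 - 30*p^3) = (-g^3 + 4*g^2*p - g*p^2 - 6*p^3)/(p*(-g^3 + g^2*p - g^2 + 30*g*p^2 + g*p + 30*p^2))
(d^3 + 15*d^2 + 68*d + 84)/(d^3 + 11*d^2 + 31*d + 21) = (d^2 + 8*d + 12)/(d^2 + 4*d + 3)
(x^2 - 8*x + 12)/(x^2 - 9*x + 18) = (x - 2)/(x - 3)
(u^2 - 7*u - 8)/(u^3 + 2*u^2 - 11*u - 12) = (u - 8)/(u^2 + u - 12)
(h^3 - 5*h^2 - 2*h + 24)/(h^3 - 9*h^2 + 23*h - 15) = (h^2 - 2*h - 8)/(h^2 - 6*h + 5)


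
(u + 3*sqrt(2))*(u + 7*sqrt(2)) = u^2 + 10*sqrt(2)*u + 42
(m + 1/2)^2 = m^2 + m + 1/4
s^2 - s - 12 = (s - 4)*(s + 3)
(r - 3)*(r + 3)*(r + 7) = r^3 + 7*r^2 - 9*r - 63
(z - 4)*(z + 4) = z^2 - 16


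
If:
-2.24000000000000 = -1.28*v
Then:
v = 1.75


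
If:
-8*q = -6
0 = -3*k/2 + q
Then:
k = 1/2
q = 3/4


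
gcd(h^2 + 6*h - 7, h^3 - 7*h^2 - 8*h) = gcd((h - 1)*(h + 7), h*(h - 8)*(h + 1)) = 1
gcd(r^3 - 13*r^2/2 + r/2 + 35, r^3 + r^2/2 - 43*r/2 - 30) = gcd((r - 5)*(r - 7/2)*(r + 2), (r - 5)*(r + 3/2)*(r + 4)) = r - 5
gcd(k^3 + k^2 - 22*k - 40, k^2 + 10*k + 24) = k + 4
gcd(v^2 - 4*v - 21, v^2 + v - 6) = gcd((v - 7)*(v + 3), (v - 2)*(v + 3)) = v + 3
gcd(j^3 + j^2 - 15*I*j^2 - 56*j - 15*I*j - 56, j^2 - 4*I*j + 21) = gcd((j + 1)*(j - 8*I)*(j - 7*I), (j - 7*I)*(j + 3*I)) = j - 7*I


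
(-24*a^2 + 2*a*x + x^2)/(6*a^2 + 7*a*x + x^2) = (-4*a + x)/(a + x)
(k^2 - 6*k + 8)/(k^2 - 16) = (k - 2)/(k + 4)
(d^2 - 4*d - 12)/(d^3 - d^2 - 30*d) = (d + 2)/(d*(d + 5))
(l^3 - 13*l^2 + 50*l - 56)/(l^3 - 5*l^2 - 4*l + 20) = (l^2 - 11*l + 28)/(l^2 - 3*l - 10)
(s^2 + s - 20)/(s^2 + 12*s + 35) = (s - 4)/(s + 7)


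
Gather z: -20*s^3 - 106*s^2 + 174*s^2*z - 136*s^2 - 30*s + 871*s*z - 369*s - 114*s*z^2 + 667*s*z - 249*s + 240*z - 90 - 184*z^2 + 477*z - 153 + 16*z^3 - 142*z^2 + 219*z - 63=-20*s^3 - 242*s^2 - 648*s + 16*z^3 + z^2*(-114*s - 326) + z*(174*s^2 + 1538*s + 936) - 306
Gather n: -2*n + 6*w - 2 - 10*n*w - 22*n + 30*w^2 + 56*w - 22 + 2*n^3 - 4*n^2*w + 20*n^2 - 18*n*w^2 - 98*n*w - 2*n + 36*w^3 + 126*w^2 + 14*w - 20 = 2*n^3 + n^2*(20 - 4*w) + n*(-18*w^2 - 108*w - 26) + 36*w^3 + 156*w^2 + 76*w - 44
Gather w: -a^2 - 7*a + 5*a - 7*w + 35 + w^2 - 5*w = -a^2 - 2*a + w^2 - 12*w + 35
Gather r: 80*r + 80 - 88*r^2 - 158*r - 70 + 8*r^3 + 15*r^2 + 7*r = 8*r^3 - 73*r^2 - 71*r + 10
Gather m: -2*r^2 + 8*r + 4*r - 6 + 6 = -2*r^2 + 12*r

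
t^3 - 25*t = t*(t - 5)*(t + 5)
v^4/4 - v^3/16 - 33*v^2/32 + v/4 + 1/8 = (v/4 + 1/2)*(v - 2)*(v - 1/2)*(v + 1/4)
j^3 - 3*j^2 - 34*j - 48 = (j - 8)*(j + 2)*(j + 3)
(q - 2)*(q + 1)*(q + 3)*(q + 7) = q^4 + 9*q^3 + 9*q^2 - 41*q - 42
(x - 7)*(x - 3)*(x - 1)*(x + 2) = x^4 - 9*x^3 + 9*x^2 + 41*x - 42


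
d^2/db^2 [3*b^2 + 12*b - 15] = 6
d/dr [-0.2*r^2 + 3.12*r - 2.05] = 3.12 - 0.4*r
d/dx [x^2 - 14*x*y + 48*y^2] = 2*x - 14*y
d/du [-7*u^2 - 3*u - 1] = -14*u - 3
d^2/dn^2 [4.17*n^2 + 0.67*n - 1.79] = 8.34000000000000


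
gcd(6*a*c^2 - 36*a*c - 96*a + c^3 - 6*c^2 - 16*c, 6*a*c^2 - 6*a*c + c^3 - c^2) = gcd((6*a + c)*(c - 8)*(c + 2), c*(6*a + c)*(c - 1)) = 6*a + c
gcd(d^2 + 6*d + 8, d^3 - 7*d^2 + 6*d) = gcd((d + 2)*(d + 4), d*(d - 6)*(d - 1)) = 1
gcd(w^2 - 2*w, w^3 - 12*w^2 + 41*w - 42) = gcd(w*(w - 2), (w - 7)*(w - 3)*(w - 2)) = w - 2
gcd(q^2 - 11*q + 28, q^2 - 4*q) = q - 4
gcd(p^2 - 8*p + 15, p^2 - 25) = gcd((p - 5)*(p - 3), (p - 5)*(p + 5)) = p - 5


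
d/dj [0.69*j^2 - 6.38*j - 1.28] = 1.38*j - 6.38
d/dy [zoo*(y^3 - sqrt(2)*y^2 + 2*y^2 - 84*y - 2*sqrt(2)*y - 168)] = nan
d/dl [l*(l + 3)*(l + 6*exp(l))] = 6*l^2*exp(l) + 3*l^2 + 30*l*exp(l) + 6*l + 18*exp(l)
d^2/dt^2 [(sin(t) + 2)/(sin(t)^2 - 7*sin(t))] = (-sin(t)^2 - 15*sin(t) + 44 - 86/sin(t) - 84/sin(t)^2 + 196/sin(t)^3)/(sin(t) - 7)^3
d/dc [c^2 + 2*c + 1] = 2*c + 2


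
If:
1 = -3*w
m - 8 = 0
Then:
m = 8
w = -1/3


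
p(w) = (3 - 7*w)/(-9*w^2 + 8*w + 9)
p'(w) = (3 - 7*w)*(18*w - 8)/(-9*w^2 + 8*w + 9)^2 - 7/(-9*w^2 + 8*w + 9)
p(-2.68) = -0.28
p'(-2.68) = -0.12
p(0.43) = -0.00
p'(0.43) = -0.65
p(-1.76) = -0.46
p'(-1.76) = -0.35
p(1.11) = -0.70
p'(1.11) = -2.27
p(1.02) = -0.53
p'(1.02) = -1.60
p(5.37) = 0.17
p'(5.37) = -0.04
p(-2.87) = -0.26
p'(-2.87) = -0.10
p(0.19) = 0.16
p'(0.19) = -0.76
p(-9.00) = -0.08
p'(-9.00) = -0.00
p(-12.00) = -0.06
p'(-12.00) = -0.00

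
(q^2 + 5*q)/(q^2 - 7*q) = (q + 5)/(q - 7)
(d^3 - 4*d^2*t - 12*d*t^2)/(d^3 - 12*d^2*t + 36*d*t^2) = (-d - 2*t)/(-d + 6*t)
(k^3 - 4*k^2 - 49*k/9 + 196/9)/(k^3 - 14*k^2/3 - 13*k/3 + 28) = (k - 7/3)/(k - 3)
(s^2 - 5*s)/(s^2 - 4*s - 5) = s/(s + 1)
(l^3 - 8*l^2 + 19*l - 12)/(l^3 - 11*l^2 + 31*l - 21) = (l - 4)/(l - 7)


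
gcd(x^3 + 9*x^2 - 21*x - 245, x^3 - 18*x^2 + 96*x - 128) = 1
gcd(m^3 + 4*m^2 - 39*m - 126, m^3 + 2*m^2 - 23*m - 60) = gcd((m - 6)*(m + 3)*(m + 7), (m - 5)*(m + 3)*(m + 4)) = m + 3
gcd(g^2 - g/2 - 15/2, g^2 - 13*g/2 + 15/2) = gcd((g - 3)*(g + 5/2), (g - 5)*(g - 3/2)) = 1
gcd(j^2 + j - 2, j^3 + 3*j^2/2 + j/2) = 1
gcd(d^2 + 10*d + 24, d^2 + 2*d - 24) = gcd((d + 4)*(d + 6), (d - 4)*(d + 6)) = d + 6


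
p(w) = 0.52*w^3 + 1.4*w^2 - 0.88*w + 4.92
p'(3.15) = 23.42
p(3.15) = 32.29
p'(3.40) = 26.67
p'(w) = 1.56*w^2 + 2.8*w - 0.88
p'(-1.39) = -1.76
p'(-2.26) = 0.76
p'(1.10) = 4.09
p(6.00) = 162.36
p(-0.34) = 5.36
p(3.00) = 28.92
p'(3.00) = 21.56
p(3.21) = 33.72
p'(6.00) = 72.08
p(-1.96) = 8.11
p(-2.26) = 8.06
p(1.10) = 6.34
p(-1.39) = 7.45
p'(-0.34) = -1.65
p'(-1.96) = -0.38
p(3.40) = 38.55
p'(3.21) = 24.18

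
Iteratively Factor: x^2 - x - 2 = (x - 2)*(x + 1)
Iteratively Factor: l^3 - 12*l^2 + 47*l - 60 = (l - 3)*(l^2 - 9*l + 20) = (l - 5)*(l - 3)*(l - 4)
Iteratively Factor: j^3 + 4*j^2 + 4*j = (j + 2)*(j^2 + 2*j) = (j + 2)^2*(j)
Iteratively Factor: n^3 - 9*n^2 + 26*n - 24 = (n - 3)*(n^2 - 6*n + 8) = (n - 4)*(n - 3)*(n - 2)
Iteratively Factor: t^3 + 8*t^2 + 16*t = (t + 4)*(t^2 + 4*t) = t*(t + 4)*(t + 4)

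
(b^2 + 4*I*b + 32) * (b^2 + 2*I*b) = b^4 + 6*I*b^3 + 24*b^2 + 64*I*b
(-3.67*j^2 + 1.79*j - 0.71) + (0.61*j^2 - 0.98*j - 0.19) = -3.06*j^2 + 0.81*j - 0.9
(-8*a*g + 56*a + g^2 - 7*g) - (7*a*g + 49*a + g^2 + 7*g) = -15*a*g + 7*a - 14*g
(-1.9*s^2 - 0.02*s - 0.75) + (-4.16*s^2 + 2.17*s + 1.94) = -6.06*s^2 + 2.15*s + 1.19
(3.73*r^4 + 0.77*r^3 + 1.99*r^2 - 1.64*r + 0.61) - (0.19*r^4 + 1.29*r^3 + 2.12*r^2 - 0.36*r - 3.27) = 3.54*r^4 - 0.52*r^3 - 0.13*r^2 - 1.28*r + 3.88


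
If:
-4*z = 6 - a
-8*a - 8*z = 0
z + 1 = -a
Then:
No Solution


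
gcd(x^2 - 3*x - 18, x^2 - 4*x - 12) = x - 6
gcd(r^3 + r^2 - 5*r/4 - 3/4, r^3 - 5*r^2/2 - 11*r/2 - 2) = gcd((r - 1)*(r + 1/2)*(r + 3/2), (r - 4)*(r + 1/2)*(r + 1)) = r + 1/2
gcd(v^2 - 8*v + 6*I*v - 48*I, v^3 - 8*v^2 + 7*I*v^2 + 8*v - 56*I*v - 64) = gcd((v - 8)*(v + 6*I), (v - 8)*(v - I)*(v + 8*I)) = v - 8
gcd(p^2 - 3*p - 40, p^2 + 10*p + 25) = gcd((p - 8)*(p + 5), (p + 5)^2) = p + 5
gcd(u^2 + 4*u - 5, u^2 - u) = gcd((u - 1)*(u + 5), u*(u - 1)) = u - 1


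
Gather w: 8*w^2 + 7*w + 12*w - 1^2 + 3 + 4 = 8*w^2 + 19*w + 6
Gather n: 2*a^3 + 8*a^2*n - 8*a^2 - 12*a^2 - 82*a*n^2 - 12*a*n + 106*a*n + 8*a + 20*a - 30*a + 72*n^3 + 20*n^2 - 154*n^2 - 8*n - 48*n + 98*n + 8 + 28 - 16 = 2*a^3 - 20*a^2 - 2*a + 72*n^3 + n^2*(-82*a - 134) + n*(8*a^2 + 94*a + 42) + 20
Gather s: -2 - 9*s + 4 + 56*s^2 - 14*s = 56*s^2 - 23*s + 2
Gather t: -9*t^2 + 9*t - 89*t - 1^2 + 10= -9*t^2 - 80*t + 9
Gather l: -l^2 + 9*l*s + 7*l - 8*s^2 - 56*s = -l^2 + l*(9*s + 7) - 8*s^2 - 56*s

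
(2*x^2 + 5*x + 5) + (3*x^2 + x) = 5*x^2 + 6*x + 5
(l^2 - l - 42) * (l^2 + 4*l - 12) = l^4 + 3*l^3 - 58*l^2 - 156*l + 504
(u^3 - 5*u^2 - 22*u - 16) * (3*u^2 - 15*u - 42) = 3*u^5 - 30*u^4 - 33*u^3 + 492*u^2 + 1164*u + 672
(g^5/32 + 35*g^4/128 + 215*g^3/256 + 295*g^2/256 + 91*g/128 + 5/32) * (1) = g^5/32 + 35*g^4/128 + 215*g^3/256 + 295*g^2/256 + 91*g/128 + 5/32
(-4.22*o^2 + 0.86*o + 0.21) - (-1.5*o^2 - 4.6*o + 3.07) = -2.72*o^2 + 5.46*o - 2.86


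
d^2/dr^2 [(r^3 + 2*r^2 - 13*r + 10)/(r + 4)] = 2*(r^3 + 12*r^2 + 48*r + 94)/(r^3 + 12*r^2 + 48*r + 64)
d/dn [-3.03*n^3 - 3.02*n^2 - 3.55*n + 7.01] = -9.09*n^2 - 6.04*n - 3.55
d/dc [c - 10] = 1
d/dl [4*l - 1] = 4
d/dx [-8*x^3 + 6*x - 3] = 6 - 24*x^2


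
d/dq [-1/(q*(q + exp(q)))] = (q*(exp(q) + 1) + q + exp(q))/(q^2*(q + exp(q))^2)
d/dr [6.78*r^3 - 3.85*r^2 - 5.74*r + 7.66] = 20.34*r^2 - 7.7*r - 5.74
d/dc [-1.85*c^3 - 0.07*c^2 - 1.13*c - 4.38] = -5.55*c^2 - 0.14*c - 1.13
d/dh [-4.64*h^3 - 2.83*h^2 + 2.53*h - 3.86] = -13.92*h^2 - 5.66*h + 2.53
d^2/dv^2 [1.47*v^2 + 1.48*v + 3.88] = 2.94000000000000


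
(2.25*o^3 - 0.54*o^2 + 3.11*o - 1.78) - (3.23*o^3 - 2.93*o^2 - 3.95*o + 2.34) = -0.98*o^3 + 2.39*o^2 + 7.06*o - 4.12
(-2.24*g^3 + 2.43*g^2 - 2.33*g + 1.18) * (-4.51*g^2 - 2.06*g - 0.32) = 10.1024*g^5 - 6.3449*g^4 + 6.2193*g^3 - 1.2996*g^2 - 1.6852*g - 0.3776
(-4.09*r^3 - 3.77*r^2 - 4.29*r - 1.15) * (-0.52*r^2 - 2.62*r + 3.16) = 2.1268*r^5 + 12.6762*r^4 - 0.8162*r^3 - 0.0753999999999984*r^2 - 10.5434*r - 3.634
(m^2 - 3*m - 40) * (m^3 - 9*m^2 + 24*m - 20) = m^5 - 12*m^4 + 11*m^3 + 268*m^2 - 900*m + 800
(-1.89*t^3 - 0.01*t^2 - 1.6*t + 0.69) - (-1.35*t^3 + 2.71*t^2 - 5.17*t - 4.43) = -0.54*t^3 - 2.72*t^2 + 3.57*t + 5.12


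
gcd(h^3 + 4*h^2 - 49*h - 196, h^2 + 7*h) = h + 7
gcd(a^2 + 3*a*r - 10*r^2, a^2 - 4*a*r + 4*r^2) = -a + 2*r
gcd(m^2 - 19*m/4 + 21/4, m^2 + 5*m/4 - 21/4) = m - 7/4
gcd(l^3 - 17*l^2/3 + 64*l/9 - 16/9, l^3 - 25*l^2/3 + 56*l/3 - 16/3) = l^2 - 13*l/3 + 4/3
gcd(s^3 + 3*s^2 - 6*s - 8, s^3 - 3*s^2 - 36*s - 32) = s^2 + 5*s + 4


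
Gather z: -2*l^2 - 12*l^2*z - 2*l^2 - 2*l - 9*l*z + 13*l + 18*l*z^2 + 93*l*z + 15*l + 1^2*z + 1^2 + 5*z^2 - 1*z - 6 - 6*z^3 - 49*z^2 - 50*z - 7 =-4*l^2 + 26*l - 6*z^3 + z^2*(18*l - 44) + z*(-12*l^2 + 84*l - 50) - 12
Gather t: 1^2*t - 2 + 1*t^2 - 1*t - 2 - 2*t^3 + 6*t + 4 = -2*t^3 + t^2 + 6*t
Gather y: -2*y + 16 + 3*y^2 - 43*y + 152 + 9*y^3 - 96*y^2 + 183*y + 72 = 9*y^3 - 93*y^2 + 138*y + 240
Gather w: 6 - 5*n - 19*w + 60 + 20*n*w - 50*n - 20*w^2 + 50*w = -55*n - 20*w^2 + w*(20*n + 31) + 66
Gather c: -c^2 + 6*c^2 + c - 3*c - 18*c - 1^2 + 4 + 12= 5*c^2 - 20*c + 15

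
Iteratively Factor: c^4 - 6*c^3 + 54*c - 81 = (c + 3)*(c^3 - 9*c^2 + 27*c - 27) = (c - 3)*(c + 3)*(c^2 - 6*c + 9) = (c - 3)^2*(c + 3)*(c - 3)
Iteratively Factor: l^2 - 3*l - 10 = (l - 5)*(l + 2)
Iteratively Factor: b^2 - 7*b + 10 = (b - 2)*(b - 5)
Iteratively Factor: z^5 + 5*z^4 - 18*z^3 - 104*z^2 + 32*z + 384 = (z + 4)*(z^4 + z^3 - 22*z^2 - 16*z + 96) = (z + 3)*(z + 4)*(z^3 - 2*z^2 - 16*z + 32) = (z - 4)*(z + 3)*(z + 4)*(z^2 + 2*z - 8) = (z - 4)*(z - 2)*(z + 3)*(z + 4)*(z + 4)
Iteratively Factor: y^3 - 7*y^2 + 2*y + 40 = (y - 5)*(y^2 - 2*y - 8) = (y - 5)*(y + 2)*(y - 4)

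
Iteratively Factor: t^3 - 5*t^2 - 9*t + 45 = (t + 3)*(t^2 - 8*t + 15) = (t - 3)*(t + 3)*(t - 5)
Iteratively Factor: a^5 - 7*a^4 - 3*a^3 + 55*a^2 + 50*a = (a + 2)*(a^4 - 9*a^3 + 15*a^2 + 25*a) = (a + 1)*(a + 2)*(a^3 - 10*a^2 + 25*a) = a*(a + 1)*(a + 2)*(a^2 - 10*a + 25) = a*(a - 5)*(a + 1)*(a + 2)*(a - 5)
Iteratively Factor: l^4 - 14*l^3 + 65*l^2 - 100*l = (l)*(l^3 - 14*l^2 + 65*l - 100) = l*(l - 5)*(l^2 - 9*l + 20) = l*(l - 5)^2*(l - 4)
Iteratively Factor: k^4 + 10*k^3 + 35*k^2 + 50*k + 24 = (k + 3)*(k^3 + 7*k^2 + 14*k + 8) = (k + 2)*(k + 3)*(k^2 + 5*k + 4) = (k + 2)*(k + 3)*(k + 4)*(k + 1)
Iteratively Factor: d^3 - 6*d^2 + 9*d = (d - 3)*(d^2 - 3*d) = d*(d - 3)*(d - 3)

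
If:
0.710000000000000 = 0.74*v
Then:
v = 0.96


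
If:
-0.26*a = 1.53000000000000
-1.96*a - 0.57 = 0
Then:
No Solution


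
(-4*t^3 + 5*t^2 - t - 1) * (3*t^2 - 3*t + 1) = -12*t^5 + 27*t^4 - 22*t^3 + 5*t^2 + 2*t - 1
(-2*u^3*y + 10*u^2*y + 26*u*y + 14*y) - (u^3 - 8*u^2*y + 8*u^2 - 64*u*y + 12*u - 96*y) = -2*u^3*y - u^3 + 18*u^2*y - 8*u^2 + 90*u*y - 12*u + 110*y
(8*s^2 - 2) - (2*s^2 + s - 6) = 6*s^2 - s + 4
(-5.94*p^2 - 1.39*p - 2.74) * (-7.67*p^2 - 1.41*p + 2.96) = 45.5598*p^4 + 19.0367*p^3 + 5.3933*p^2 - 0.251*p - 8.1104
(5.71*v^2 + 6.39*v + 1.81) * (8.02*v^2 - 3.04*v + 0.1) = 45.7942*v^4 + 33.8894*v^3 - 4.3384*v^2 - 4.8634*v + 0.181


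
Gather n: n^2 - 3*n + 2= n^2 - 3*n + 2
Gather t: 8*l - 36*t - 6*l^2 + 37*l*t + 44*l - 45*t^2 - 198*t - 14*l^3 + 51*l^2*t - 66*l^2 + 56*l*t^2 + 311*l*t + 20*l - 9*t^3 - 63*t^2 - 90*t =-14*l^3 - 72*l^2 + 72*l - 9*t^3 + t^2*(56*l - 108) + t*(51*l^2 + 348*l - 324)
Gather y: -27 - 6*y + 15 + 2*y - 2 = -4*y - 14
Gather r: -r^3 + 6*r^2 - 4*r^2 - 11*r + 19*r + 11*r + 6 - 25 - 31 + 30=-r^3 + 2*r^2 + 19*r - 20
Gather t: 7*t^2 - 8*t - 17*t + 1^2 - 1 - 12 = 7*t^2 - 25*t - 12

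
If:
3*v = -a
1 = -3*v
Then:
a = 1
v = -1/3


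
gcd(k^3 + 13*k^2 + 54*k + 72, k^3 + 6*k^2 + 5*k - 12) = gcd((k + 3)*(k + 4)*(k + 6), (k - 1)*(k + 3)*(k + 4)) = k^2 + 7*k + 12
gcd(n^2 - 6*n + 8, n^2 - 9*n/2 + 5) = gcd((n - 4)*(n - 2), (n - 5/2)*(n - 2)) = n - 2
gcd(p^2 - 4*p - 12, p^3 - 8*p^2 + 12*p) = p - 6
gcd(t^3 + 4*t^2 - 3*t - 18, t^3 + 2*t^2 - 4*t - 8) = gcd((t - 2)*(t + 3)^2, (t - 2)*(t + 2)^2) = t - 2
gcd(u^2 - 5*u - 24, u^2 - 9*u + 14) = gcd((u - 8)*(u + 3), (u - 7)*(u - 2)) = 1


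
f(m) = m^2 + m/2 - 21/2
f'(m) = 2*m + 1/2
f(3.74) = 5.36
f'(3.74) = 7.98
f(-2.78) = -4.16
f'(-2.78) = -5.06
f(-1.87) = -7.94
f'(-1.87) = -3.24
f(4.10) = 8.36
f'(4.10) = 8.70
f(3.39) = 2.69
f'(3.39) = 7.28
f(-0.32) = -10.56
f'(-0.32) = -0.14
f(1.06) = -8.85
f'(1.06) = 2.62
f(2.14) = -4.85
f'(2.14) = 4.78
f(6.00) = 28.50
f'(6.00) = 12.50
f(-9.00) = 66.00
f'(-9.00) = -17.50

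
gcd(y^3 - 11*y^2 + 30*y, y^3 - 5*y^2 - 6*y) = y^2 - 6*y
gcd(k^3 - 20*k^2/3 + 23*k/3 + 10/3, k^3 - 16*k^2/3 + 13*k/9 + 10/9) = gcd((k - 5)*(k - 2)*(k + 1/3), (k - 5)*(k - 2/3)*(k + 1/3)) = k^2 - 14*k/3 - 5/3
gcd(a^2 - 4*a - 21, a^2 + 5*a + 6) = a + 3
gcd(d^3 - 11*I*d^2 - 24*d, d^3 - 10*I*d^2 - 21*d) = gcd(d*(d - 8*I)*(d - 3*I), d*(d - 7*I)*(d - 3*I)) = d^2 - 3*I*d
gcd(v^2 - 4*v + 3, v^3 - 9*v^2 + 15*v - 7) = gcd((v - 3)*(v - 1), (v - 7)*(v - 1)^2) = v - 1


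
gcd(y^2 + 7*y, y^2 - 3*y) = y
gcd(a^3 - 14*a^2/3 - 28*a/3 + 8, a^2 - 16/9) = 1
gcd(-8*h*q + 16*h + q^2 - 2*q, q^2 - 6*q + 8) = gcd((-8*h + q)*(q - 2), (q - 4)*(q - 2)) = q - 2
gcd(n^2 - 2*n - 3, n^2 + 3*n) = 1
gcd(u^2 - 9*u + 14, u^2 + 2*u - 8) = u - 2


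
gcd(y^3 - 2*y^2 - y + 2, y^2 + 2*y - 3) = y - 1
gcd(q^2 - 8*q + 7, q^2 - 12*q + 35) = q - 7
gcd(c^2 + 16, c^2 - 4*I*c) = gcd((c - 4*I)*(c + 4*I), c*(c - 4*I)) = c - 4*I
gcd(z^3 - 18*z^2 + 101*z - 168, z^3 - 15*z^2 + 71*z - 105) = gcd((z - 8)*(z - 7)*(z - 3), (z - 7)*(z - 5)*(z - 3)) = z^2 - 10*z + 21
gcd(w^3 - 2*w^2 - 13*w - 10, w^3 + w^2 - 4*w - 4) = w^2 + 3*w + 2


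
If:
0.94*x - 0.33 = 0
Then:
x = 0.35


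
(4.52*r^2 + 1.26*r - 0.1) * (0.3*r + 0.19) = 1.356*r^3 + 1.2368*r^2 + 0.2094*r - 0.019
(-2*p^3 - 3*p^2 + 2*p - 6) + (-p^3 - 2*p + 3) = -3*p^3 - 3*p^2 - 3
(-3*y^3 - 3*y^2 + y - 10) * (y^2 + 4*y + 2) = -3*y^5 - 15*y^4 - 17*y^3 - 12*y^2 - 38*y - 20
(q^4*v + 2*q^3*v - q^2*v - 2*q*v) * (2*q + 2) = 2*q^5*v + 6*q^4*v + 2*q^3*v - 6*q^2*v - 4*q*v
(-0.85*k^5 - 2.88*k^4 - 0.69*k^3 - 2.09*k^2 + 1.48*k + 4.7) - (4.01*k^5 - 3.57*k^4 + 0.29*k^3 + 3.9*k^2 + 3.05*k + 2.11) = -4.86*k^5 + 0.69*k^4 - 0.98*k^3 - 5.99*k^2 - 1.57*k + 2.59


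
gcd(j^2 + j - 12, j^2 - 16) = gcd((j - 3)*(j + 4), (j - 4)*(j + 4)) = j + 4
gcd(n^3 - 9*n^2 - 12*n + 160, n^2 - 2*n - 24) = n + 4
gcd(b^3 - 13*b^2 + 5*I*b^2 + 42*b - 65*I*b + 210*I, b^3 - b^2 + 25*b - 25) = b + 5*I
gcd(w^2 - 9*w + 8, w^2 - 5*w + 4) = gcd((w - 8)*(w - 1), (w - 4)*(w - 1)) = w - 1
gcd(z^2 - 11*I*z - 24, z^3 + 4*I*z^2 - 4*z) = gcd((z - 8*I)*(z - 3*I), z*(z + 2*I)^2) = 1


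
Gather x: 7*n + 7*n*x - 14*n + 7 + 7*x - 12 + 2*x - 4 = -7*n + x*(7*n + 9) - 9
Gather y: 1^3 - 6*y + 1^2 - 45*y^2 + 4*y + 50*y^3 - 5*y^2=50*y^3 - 50*y^2 - 2*y + 2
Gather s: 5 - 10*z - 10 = -10*z - 5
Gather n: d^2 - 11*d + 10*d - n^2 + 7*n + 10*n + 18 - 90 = d^2 - d - n^2 + 17*n - 72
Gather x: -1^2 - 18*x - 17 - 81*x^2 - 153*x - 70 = -81*x^2 - 171*x - 88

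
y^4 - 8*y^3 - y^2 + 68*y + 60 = (y - 6)*(y - 5)*(y + 1)*(y + 2)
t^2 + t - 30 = (t - 5)*(t + 6)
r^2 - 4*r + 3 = (r - 3)*(r - 1)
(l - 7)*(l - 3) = l^2 - 10*l + 21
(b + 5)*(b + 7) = b^2 + 12*b + 35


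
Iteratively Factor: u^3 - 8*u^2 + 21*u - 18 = (u - 2)*(u^2 - 6*u + 9) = (u - 3)*(u - 2)*(u - 3)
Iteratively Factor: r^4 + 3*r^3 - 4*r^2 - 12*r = (r - 2)*(r^3 + 5*r^2 + 6*r) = (r - 2)*(r + 3)*(r^2 + 2*r) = (r - 2)*(r + 2)*(r + 3)*(r)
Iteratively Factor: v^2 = (v)*(v)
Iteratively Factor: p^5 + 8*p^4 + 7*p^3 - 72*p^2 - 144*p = (p + 3)*(p^4 + 5*p^3 - 8*p^2 - 48*p) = (p + 3)*(p + 4)*(p^3 + p^2 - 12*p) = p*(p + 3)*(p + 4)*(p^2 + p - 12) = p*(p + 3)*(p + 4)^2*(p - 3)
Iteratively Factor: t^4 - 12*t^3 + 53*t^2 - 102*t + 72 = (t - 3)*(t^3 - 9*t^2 + 26*t - 24) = (t - 3)*(t - 2)*(t^2 - 7*t + 12) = (t - 3)^2*(t - 2)*(t - 4)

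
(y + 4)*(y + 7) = y^2 + 11*y + 28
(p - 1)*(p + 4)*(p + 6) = p^3 + 9*p^2 + 14*p - 24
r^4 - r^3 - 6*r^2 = r^2*(r - 3)*(r + 2)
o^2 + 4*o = o*(o + 4)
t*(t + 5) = t^2 + 5*t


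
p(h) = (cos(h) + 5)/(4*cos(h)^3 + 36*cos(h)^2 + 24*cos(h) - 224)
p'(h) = (cos(h) + 5)*(12*sin(h)*cos(h)^2 + 72*sin(h)*cos(h) + 24*sin(h))/(4*cos(h)^3 + 36*cos(h)^2 + 24*cos(h) - 224)^2 - sin(h)/(4*cos(h)^3 + 36*cos(h)^2 + 24*cos(h) - 224) = (183*cos(h)/2 + 12*cos(2*h) + cos(3*h)/2 + 98)*sin(h)/(4*(cos(h)^3 + 9*cos(h)^2 + 6*cos(h) - 56)^2)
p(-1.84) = -0.02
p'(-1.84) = -0.00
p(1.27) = -0.02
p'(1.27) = 0.01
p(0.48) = -0.03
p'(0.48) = 0.01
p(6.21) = -0.04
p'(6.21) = -0.00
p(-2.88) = -0.02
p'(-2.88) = -0.00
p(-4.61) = -0.02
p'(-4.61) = 0.01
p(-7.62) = -0.02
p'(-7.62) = -0.01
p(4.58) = -0.02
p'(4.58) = -0.01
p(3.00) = -0.02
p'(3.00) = 0.00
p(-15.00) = -0.02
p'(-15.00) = 0.00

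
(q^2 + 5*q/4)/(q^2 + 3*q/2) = (4*q + 5)/(2*(2*q + 3))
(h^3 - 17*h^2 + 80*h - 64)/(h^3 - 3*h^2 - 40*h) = (h^2 - 9*h + 8)/(h*(h + 5))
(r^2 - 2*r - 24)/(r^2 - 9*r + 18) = (r + 4)/(r - 3)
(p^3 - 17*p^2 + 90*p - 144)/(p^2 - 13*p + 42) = (p^2 - 11*p + 24)/(p - 7)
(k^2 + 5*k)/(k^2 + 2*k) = (k + 5)/(k + 2)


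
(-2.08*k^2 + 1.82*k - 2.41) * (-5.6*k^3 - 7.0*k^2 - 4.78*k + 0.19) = 11.648*k^5 + 4.368*k^4 + 10.6984*k^3 + 7.7752*k^2 + 11.8656*k - 0.4579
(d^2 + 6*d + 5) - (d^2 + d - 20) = 5*d + 25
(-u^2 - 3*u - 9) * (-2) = 2*u^2 + 6*u + 18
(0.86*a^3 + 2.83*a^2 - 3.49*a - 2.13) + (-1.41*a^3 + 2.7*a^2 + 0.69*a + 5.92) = -0.55*a^3 + 5.53*a^2 - 2.8*a + 3.79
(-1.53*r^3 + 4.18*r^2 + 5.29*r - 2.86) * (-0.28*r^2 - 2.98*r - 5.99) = 0.4284*r^5 + 3.389*r^4 - 4.7729*r^3 - 40.0016*r^2 - 23.1643*r + 17.1314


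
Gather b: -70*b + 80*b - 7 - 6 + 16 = 10*b + 3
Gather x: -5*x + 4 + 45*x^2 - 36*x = 45*x^2 - 41*x + 4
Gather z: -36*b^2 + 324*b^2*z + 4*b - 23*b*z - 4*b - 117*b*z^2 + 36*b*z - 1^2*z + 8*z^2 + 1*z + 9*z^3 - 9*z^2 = -36*b^2 + 9*z^3 + z^2*(-117*b - 1) + z*(324*b^2 + 13*b)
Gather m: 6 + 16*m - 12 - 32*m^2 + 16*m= -32*m^2 + 32*m - 6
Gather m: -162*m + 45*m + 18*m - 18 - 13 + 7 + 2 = -99*m - 22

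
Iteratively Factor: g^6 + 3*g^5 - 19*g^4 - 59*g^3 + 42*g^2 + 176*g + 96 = (g + 1)*(g^5 + 2*g^4 - 21*g^3 - 38*g^2 + 80*g + 96) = (g + 1)*(g + 3)*(g^4 - g^3 - 18*g^2 + 16*g + 32) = (g - 2)*(g + 1)*(g + 3)*(g^3 + g^2 - 16*g - 16) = (g - 2)*(g + 1)*(g + 3)*(g + 4)*(g^2 - 3*g - 4) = (g - 4)*(g - 2)*(g + 1)*(g + 3)*(g + 4)*(g + 1)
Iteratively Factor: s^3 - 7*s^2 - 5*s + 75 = (s + 3)*(s^2 - 10*s + 25) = (s - 5)*(s + 3)*(s - 5)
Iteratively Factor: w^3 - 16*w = (w + 4)*(w^2 - 4*w) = (w - 4)*(w + 4)*(w)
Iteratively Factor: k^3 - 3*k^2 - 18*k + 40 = (k - 5)*(k^2 + 2*k - 8) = (k - 5)*(k + 4)*(k - 2)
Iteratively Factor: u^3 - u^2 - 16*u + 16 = (u + 4)*(u^2 - 5*u + 4) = (u - 1)*(u + 4)*(u - 4)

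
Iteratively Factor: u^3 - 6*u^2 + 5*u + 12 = (u - 3)*(u^2 - 3*u - 4) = (u - 3)*(u + 1)*(u - 4)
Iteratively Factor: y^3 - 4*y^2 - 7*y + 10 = (y + 2)*(y^2 - 6*y + 5) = (y - 1)*(y + 2)*(y - 5)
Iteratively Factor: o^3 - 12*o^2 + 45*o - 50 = (o - 2)*(o^2 - 10*o + 25) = (o - 5)*(o - 2)*(o - 5)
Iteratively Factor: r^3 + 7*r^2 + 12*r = (r + 3)*(r^2 + 4*r) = r*(r + 3)*(r + 4)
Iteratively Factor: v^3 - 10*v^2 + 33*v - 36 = (v - 4)*(v^2 - 6*v + 9) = (v - 4)*(v - 3)*(v - 3)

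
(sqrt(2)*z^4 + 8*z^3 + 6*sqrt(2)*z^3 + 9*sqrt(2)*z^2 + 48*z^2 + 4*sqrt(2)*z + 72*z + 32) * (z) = sqrt(2)*z^5 + 8*z^4 + 6*sqrt(2)*z^4 + 9*sqrt(2)*z^3 + 48*z^3 + 4*sqrt(2)*z^2 + 72*z^2 + 32*z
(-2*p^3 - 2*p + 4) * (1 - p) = 2*p^4 - 2*p^3 + 2*p^2 - 6*p + 4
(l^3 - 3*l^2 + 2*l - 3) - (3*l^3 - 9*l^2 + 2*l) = -2*l^3 + 6*l^2 - 3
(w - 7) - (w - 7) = 0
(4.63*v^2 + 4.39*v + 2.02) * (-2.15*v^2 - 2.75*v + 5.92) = -9.9545*v^4 - 22.171*v^3 + 10.9941*v^2 + 20.4338*v + 11.9584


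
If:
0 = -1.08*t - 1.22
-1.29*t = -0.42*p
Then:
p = -3.47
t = -1.13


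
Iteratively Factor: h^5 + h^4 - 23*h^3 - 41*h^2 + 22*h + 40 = (h - 5)*(h^4 + 6*h^3 + 7*h^2 - 6*h - 8) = (h - 5)*(h + 2)*(h^3 + 4*h^2 - h - 4) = (h - 5)*(h + 1)*(h + 2)*(h^2 + 3*h - 4) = (h - 5)*(h - 1)*(h + 1)*(h + 2)*(h + 4)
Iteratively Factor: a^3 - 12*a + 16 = (a - 2)*(a^2 + 2*a - 8) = (a - 2)^2*(a + 4)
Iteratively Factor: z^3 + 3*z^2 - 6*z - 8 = (z + 1)*(z^2 + 2*z - 8) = (z + 1)*(z + 4)*(z - 2)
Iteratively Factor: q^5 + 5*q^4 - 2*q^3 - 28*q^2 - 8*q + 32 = (q + 2)*(q^4 + 3*q^3 - 8*q^2 - 12*q + 16) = (q - 2)*(q + 2)*(q^3 + 5*q^2 + 2*q - 8) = (q - 2)*(q - 1)*(q + 2)*(q^2 + 6*q + 8) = (q - 2)*(q - 1)*(q + 2)^2*(q + 4)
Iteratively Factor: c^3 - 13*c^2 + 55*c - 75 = (c - 5)*(c^2 - 8*c + 15) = (c - 5)*(c - 3)*(c - 5)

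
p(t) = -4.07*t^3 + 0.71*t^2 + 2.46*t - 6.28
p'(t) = -12.21*t^2 + 1.42*t + 2.46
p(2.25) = -43.51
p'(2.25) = -56.16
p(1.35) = -11.68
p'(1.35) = -17.88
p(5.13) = -524.45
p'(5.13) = -311.58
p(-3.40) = 153.53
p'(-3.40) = -143.52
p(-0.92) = -4.77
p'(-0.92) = -9.18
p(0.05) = -6.16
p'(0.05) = 2.50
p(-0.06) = -6.42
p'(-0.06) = 2.33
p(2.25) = -43.51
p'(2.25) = -56.16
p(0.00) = -6.28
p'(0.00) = 2.46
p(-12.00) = 7099.40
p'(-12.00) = -1772.82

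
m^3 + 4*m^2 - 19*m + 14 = (m - 2)*(m - 1)*(m + 7)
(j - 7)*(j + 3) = j^2 - 4*j - 21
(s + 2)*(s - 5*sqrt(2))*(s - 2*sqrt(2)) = s^3 - 7*sqrt(2)*s^2 + 2*s^2 - 14*sqrt(2)*s + 20*s + 40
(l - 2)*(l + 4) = l^2 + 2*l - 8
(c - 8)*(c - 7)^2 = c^3 - 22*c^2 + 161*c - 392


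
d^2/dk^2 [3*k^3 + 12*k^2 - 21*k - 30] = 18*k + 24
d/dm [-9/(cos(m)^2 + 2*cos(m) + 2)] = -18*(cos(m) + 1)*sin(m)/(cos(m)^2 + 2*cos(m) + 2)^2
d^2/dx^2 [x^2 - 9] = 2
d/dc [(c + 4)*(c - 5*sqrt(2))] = 2*c - 5*sqrt(2) + 4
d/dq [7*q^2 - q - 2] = 14*q - 1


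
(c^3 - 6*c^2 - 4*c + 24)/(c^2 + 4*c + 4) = (c^2 - 8*c + 12)/(c + 2)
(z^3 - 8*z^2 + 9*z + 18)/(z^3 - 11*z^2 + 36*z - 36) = (z + 1)/(z - 2)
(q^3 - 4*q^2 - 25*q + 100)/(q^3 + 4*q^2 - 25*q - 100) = (q - 4)/(q + 4)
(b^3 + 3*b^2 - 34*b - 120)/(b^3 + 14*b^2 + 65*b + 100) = (b - 6)/(b + 5)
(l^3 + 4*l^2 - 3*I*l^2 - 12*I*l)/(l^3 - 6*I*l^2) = (l^2 + l*(4 - 3*I) - 12*I)/(l*(l - 6*I))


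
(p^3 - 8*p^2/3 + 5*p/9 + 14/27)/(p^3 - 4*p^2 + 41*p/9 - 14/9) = (p + 1/3)/(p - 1)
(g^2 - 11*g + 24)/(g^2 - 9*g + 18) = (g - 8)/(g - 6)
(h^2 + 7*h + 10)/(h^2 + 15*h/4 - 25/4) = 4*(h + 2)/(4*h - 5)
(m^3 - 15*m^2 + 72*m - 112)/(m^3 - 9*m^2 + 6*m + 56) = (m - 4)/(m + 2)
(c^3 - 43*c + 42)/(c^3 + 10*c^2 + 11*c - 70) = (c^2 - 7*c + 6)/(c^2 + 3*c - 10)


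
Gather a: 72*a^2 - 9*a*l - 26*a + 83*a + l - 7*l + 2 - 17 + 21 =72*a^2 + a*(57 - 9*l) - 6*l + 6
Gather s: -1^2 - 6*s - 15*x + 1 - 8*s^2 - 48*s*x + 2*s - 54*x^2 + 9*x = -8*s^2 + s*(-48*x - 4) - 54*x^2 - 6*x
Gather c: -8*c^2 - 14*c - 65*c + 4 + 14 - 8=-8*c^2 - 79*c + 10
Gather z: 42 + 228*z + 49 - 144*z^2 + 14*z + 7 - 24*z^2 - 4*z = -168*z^2 + 238*z + 98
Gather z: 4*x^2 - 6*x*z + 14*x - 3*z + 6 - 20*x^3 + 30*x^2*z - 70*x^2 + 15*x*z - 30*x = -20*x^3 - 66*x^2 - 16*x + z*(30*x^2 + 9*x - 3) + 6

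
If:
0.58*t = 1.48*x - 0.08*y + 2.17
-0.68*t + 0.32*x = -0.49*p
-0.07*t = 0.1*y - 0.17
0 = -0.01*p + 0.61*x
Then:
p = 5.69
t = 4.15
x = 0.09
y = -1.20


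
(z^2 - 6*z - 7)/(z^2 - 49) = (z + 1)/(z + 7)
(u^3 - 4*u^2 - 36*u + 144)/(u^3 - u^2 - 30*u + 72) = (u - 6)/(u - 3)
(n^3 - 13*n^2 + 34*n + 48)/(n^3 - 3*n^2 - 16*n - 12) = (n - 8)/(n + 2)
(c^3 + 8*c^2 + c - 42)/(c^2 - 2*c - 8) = (-c^3 - 8*c^2 - c + 42)/(-c^2 + 2*c + 8)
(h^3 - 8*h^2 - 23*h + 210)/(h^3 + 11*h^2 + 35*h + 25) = (h^2 - 13*h + 42)/(h^2 + 6*h + 5)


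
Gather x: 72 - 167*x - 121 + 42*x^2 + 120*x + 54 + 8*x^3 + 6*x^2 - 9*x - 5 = 8*x^3 + 48*x^2 - 56*x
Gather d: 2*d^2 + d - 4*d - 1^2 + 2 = 2*d^2 - 3*d + 1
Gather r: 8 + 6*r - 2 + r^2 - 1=r^2 + 6*r + 5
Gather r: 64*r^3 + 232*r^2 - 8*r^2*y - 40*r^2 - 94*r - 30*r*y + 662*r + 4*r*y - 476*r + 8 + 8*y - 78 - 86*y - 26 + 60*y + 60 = 64*r^3 + r^2*(192 - 8*y) + r*(92 - 26*y) - 18*y - 36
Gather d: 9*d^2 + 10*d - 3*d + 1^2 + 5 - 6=9*d^2 + 7*d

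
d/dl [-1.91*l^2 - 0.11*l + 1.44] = -3.82*l - 0.11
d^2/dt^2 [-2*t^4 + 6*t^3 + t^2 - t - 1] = -24*t^2 + 36*t + 2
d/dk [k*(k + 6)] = 2*k + 6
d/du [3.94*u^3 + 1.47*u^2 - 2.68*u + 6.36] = 11.82*u^2 + 2.94*u - 2.68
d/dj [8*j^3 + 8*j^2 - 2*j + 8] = 24*j^2 + 16*j - 2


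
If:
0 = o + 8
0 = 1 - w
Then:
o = -8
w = 1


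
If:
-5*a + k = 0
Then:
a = k/5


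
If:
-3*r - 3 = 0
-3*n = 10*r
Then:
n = 10/3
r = -1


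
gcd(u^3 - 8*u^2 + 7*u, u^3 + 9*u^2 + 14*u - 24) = u - 1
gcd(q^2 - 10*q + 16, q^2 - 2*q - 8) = 1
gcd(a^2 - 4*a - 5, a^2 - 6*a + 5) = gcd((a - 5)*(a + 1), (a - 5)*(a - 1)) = a - 5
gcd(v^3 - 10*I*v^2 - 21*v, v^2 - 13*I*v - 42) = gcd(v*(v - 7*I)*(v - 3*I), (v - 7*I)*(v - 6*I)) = v - 7*I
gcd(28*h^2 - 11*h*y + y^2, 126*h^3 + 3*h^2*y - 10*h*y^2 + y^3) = -7*h + y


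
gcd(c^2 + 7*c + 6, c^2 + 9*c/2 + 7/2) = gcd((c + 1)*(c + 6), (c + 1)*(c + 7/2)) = c + 1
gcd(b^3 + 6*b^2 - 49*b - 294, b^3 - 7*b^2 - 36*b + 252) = b^2 - b - 42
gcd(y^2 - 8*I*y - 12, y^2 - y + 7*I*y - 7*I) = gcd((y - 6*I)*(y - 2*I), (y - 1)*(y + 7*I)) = 1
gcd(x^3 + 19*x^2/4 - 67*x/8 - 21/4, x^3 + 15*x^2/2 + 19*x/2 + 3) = x^2 + 13*x/2 + 3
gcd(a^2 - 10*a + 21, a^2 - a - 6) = a - 3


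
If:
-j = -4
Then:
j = 4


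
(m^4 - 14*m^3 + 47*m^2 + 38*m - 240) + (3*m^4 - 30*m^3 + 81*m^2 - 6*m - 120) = 4*m^4 - 44*m^3 + 128*m^2 + 32*m - 360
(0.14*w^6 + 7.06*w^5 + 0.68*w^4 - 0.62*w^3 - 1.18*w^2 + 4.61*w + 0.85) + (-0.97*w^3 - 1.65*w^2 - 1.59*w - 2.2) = 0.14*w^6 + 7.06*w^5 + 0.68*w^4 - 1.59*w^3 - 2.83*w^2 + 3.02*w - 1.35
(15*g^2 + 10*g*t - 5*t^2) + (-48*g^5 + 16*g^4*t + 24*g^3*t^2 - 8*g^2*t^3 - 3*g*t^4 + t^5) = -48*g^5 + 16*g^4*t + 24*g^3*t^2 - 8*g^2*t^3 + 15*g^2 - 3*g*t^4 + 10*g*t + t^5 - 5*t^2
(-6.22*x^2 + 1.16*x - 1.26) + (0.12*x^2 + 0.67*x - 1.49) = -6.1*x^2 + 1.83*x - 2.75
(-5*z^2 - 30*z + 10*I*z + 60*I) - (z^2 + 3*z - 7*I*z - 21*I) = -6*z^2 - 33*z + 17*I*z + 81*I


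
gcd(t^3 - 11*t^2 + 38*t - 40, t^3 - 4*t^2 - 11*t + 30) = t^2 - 7*t + 10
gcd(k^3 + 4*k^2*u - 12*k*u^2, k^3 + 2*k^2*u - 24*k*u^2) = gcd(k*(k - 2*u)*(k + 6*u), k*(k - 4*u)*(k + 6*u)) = k^2 + 6*k*u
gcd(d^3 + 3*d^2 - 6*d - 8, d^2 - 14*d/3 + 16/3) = d - 2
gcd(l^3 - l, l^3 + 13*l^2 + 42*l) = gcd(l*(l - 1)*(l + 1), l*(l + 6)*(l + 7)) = l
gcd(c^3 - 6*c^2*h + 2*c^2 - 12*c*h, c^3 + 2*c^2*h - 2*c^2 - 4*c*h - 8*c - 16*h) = c + 2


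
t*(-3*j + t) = -3*j*t + t^2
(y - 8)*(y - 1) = y^2 - 9*y + 8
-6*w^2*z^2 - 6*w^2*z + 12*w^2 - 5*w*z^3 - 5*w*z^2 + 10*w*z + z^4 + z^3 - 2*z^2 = (-6*w + z)*(w + z)*(z - 1)*(z + 2)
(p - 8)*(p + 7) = p^2 - p - 56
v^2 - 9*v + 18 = (v - 6)*(v - 3)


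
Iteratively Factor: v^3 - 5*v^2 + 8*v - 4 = (v - 2)*(v^2 - 3*v + 2) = (v - 2)^2*(v - 1)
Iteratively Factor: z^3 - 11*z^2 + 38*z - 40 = (z - 2)*(z^2 - 9*z + 20) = (z - 4)*(z - 2)*(z - 5)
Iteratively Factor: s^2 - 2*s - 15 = (s - 5)*(s + 3)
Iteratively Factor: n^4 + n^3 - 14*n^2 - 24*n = (n - 4)*(n^3 + 5*n^2 + 6*n) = (n - 4)*(n + 3)*(n^2 + 2*n) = n*(n - 4)*(n + 3)*(n + 2)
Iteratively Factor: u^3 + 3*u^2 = (u + 3)*(u^2) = u*(u + 3)*(u)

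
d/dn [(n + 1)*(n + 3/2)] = 2*n + 5/2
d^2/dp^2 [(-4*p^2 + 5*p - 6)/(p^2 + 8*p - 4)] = 2*(37*p^3 - 66*p^2 - 84*p - 312)/(p^6 + 24*p^5 + 180*p^4 + 320*p^3 - 720*p^2 + 384*p - 64)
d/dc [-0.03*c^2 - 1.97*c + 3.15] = -0.06*c - 1.97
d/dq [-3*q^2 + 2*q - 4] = 2 - 6*q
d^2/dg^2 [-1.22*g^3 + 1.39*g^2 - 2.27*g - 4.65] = 2.78 - 7.32*g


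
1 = 1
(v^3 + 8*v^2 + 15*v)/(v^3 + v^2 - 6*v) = (v + 5)/(v - 2)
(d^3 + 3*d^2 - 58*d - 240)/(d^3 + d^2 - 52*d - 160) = (d + 6)/(d + 4)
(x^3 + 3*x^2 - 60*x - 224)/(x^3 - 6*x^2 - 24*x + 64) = (x + 7)/(x - 2)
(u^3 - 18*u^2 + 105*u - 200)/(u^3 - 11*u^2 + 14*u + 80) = (u - 5)/(u + 2)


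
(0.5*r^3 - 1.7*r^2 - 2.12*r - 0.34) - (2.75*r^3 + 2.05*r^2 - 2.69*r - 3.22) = -2.25*r^3 - 3.75*r^2 + 0.57*r + 2.88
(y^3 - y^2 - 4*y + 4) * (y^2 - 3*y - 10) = y^5 - 4*y^4 - 11*y^3 + 26*y^2 + 28*y - 40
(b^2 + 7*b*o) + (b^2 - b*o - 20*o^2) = 2*b^2 + 6*b*o - 20*o^2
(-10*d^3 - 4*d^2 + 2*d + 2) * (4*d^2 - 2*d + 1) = -40*d^5 + 4*d^4 + 6*d^3 - 2*d + 2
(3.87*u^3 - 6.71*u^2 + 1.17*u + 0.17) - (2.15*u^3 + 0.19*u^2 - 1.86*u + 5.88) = 1.72*u^3 - 6.9*u^2 + 3.03*u - 5.71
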